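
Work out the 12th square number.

The 12th square number is n² with n = 12.
12² = 144.

144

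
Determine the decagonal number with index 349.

486157

The 349th decagonal number is n(4n−3) with n = 349.
349·(4·349 − 3) = 349·1393 = 486157.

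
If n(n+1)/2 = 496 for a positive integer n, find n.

31

Set n(n+1)/2 = 496, giving n² + n − 992 = 0.
So n = (-1 + 63) / 2 = 62/2 = 31.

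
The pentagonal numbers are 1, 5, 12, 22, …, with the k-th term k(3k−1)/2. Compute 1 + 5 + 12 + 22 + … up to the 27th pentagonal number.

Σ i(3i−1)/2 = (3Σi² − Σi) / 2 over i = 1..27.
Σi = 378 and Σi² = 6930.
(3·6930 − 1·378) / 2 = 20412/2 = 10206.

10206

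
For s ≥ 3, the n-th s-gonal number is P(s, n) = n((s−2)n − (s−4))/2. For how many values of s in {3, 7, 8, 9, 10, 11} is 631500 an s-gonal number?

s = 3: P(3, 1123) = 631126 and P(3, 1124) = 632250; 631500 is not s-gonal.
s = 7: P(7, 502) = 629257 and P(7, 503) = 631768; 631500 is not s-gonal.
s = 8: P(8, 459) = 631125 and P(8, 460) = 633880; 631500 is not s-gonal.
s = 9: P(9, 425) = 631125 and P(9, 426) = 634101; 631500 is not s-gonal.
s = 10: P(10, 397) = 629245 and P(10, 398) = 632422; 631500 is not s-gonal.
s = 11: P(11, 375) = 631500. ✓
Hits: s ∈ {11} → 1.

1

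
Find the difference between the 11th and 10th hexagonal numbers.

41

Consecutive hexagonal numbers differ by 4n − 3: here 4·11 − 3 = 41.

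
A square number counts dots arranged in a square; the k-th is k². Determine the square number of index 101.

101² = 10201.

10201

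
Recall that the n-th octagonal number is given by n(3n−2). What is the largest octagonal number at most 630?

560

Solve n(3n−2) ≤ 630 for integer n.
n = 14 gives 560 ≤ 630, while n = 15 gives 645 > 630; so the answer is 560.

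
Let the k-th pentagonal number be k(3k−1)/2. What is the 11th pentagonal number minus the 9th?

59

11·(3·11 − 1)/2 = 176 and 9·(3·9 − 1)/2 = 117.
Difference: 176 − 117 = 59.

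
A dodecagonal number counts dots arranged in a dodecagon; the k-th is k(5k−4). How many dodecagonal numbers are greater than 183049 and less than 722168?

189

The n-th dodecagonal number is n(5n−4).
Smallest index with value > 183049: n = 192 (giving 183552).
Largest index with value < 722168: n = 380 (giving 720480).
Indices 192 through 380: 189 terms.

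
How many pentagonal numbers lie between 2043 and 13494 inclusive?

58

The n-th pentagonal number is n(3n−1)/2.
Smallest index with value ≥ 2043: n = 38 (giving 2147).
Largest index with value ≤ 13494: n = 95 (giving 13490).
Indices 38 through 95: 58 terms.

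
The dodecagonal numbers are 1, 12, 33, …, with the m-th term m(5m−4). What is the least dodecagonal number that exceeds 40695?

41041

Solve n(5n−4) > 40695 for integer n.
The largest n with value ≤ 40695 is 90 (since 40140 ≤ 40695 < 41041), so the first above is n = 91, value 41041.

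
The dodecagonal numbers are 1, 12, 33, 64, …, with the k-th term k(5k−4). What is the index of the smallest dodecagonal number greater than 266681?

Solve n(5n−4) > 266681 for integer n.
The largest n with value ≤ 266681 is 231 (since 265881 ≤ 266681 < 268192), so the first above is n = 232, value 268192.

232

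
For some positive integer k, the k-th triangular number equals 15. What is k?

5

Set n(n+1)/2 = 15, giving n² + n − 30 = 0.
The discriminant is 1 + 8·15 = 121, and √121 = 11.
So n = (-1 + 11) / 2 = 10/2 = 5.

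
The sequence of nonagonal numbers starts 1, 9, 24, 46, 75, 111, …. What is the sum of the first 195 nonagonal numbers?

Σ i(7i−5)/2 = (7Σi² − 5Σi) / 2 over i = 1..195.
Σi = 19110 and Σi² = 2490670.
(7·2490670 − 5·19110) / 2 = 17339140/2 = 8669570.

8669570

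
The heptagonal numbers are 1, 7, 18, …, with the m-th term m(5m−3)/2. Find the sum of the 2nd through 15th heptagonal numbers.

2919

Σ i(5i−3)/2 = (5Σi² − 3Σi) / 2 over i = 2..15.
Σi = 120 − 1 = 119 and Σi² = 1240 − 1 = 1239.
(5·1239 − 3·119) / 2 = 5838/2 = 2919.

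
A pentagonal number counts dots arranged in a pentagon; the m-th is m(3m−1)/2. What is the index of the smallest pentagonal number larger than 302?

15

Solve n(3n−1)/2 > 302 for integer n.
The largest n with value ≤ 302 is 14 (since 287 ≤ 302 < 330), so the first above is n = 15, value 330.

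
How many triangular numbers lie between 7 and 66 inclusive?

The n-th triangular number is n(n+1)/2.
Smallest index with value ≥ 7: n = 4 (giving 10).
Largest index with value ≤ 66: n = 11 (giving 66).
Indices 4 through 11: 8 terms.

8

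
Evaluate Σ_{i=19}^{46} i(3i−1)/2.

Σ i(3i−1)/2 = (3Σi² − Σi) / 2 over i = 19..46.
Σi = 1081 − 171 = 910 and Σi² = 33511 − 2109 = 31402.
(3·31402 − 1·910) / 2 = 93296/2 = 46648.

46648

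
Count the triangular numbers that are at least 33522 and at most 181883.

344

The n-th triangular number is n(n+1)/2.
Smallest index with value ≥ 33522: n = 259 (giving 33670).
Largest index with value ≤ 181883: n = 602 (giving 181503).
Indices 259 through 602: 344 terms.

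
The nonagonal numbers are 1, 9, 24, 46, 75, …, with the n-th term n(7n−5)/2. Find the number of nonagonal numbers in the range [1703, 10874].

34

The n-th nonagonal number is n(7n−5)/2.
Smallest index with value ≥ 1703: n = 23 (giving 1794).
Largest index with value ≤ 10874: n = 56 (giving 10836).
Indices 23 through 56: 34 terms.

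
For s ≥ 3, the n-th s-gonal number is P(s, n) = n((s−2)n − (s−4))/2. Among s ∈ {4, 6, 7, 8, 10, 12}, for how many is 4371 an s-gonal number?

1

s = 4: P(4, 66) = 4356 and P(4, 67) = 4489; 4371 is not s-gonal.
s = 6: P(6, 47) = 4371. ✓
s = 7: P(7, 42) = 4347 and P(7, 43) = 4558; 4371 is not s-gonal.
s = 8: P(8, 38) = 4256 and P(8, 39) = 4485; 4371 is not s-gonal.
s = 10: P(10, 33) = 4257 and P(10, 34) = 4522; 4371 is not s-gonal.
s = 12: P(12, 29) = 4089 and P(12, 30) = 4380; 4371 is not s-gonal.
Hits: s ∈ {6} → 1.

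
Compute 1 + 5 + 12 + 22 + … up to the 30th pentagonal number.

Σ i(3i−1)/2 = (3Σi² − Σi) / 2 over i = 1..30.
Σi = 465 and Σi² = 9455.
(3·9455 − 1·465) / 2 = 27900/2 = 13950.

13950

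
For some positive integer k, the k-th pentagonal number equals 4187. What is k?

Set n(3n−1)/2 = 4187, giving 3n² − n − 8374 = 0.
The discriminant is 1 + 24·4187 = 100489, and √100489 = 317.
So n = (1 + 317) / 6 = 318/6 = 53.
Check: 53·(3·53 − 1)/2 = 4187. ✓

53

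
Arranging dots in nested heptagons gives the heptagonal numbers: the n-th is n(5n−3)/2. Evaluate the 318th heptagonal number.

The 318th heptagonal number is n(5n−3)/2 with n = 318.
318·(5·318 − 3)/2 = 318·1587/2 = 252333.

252333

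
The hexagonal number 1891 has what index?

Set n(2n−1) = 1891, giving 2n² − n − 1891 = 0.
The discriminant is 1 + 8·1891 = 15129, and √15129 = 123.
So n = (1 + 123) / 4 = 124/4 = 31.

31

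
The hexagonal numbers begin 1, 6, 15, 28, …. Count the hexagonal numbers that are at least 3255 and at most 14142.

44

The n-th hexagonal number is n(2n−1).
Smallest index with value ≥ 3255: n = 41 (giving 3321).
Largest index with value ≤ 14142: n = 84 (giving 14028).
Indices 41 through 84: 44 terms.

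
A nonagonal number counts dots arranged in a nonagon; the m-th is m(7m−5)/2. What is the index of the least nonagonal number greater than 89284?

161

Solve n(7n−5)/2 > 89284 for integer n.
The largest n with value ≤ 89284 is 160 (since 89200 ≤ 89284 < 90321), so the first above is n = 161, value 90321.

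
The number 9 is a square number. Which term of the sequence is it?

3

We need n² = 9, so n = √9 = 3.
Check: 3² = 9. ✓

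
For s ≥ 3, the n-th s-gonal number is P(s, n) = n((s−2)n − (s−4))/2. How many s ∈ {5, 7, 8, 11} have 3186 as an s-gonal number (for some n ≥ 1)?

2

s = 5: P(5, 46) = 3151 and P(5, 47) = 3290; 3186 is not s-gonal.
s = 7: P(7, 36) = 3186. ✓
s = 8: P(8, 32) = 3008 and P(8, 33) = 3201; 3186 is not s-gonal.
s = 11: P(11, 27) = 3186. ✓
Hits: s ∈ {7, 11} → 2.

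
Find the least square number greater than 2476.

2500

Solve n² > 2476 for integer n.
The largest n with value ≤ 2476 is 49 (since 2401 ≤ 2476 < 2500), so the first above is n = 50, value 2500.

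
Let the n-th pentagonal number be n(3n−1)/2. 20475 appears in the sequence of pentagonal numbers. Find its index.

Set n(3n−1)/2 = 20475, giving 3n² − n − 40950 = 0.
The discriminant is 1 + 24·20475 = 491401, and √491401 = 701.
So n = (1 + 701) / 6 = 702/6 = 117.

117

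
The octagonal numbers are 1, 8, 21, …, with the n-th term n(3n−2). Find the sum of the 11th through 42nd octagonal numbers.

73904

Σ i(3i−2) = 3Σi² − 2Σi over i = 11..42.
Σi = 903 − 55 = 848 and Σi² = 25585 − 385 = 25200.
3·25200 − 2·848 = 73904.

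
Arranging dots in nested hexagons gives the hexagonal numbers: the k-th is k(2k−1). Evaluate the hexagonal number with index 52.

The 52nd hexagonal number is n(2n−1) with n = 52.
52·(2·52 − 1) = 52·103 = 5356.

5356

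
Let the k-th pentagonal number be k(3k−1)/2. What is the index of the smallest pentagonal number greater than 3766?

51

Solve n(3n−1)/2 > 3766 for integer n.
The largest n with value ≤ 3766 is 50 (since 3725 ≤ 3766 < 3876), so the first above is n = 51, value 3876.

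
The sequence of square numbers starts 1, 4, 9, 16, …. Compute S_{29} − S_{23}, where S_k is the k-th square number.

29² = 841 and 23² = 529.
Difference: 841 − 529 = 312.

312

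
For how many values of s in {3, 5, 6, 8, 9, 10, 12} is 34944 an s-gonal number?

s = 3: P(3, 263) = 34716 and P(3, 264) = 34980; 34944 is not s-gonal.
s = 5: P(5, 152) = 34580 and P(5, 153) = 35037; 34944 is not s-gonal.
s = 6: P(6, 132) = 34716 and P(6, 133) = 35245; 34944 is not s-gonal.
s = 8: P(8, 108) = 34776 and P(8, 109) = 35425; 34944 is not s-gonal.
s = 9: P(9, 100) = 34750 and P(9, 101) = 35451; 34944 is not s-gonal.
s = 10: P(10, 93) = 34317 and P(10, 94) = 35062; 34944 is not s-gonal.
s = 12: P(12, 84) = 34944. ✓
Hits: s ∈ {12} → 1.

1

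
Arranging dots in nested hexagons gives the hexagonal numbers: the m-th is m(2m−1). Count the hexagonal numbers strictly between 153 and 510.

The n-th hexagonal number is n(2n−1).
Smallest index with value > 153: n = 10 (giving 190).
Largest index with value < 510: n = 16 (giving 496).
Indices 10 through 16: 7 terms.

7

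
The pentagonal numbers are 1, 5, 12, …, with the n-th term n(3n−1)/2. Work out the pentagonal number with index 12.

12·(3·12 − 1)/2 = 12·35/2 = 210.

210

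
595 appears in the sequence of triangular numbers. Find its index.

Set n(n+1)/2 = 595, giving n² + n − 1190 = 0.
The discriminant is 1 + 8·595 = 4761, and √4761 = 69.
So n = (-1 + 69) / 2 = 68/2 = 34.
Check: 34·35/2 = 595. ✓

34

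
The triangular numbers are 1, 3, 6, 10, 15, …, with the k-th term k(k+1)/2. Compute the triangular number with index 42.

903

42·43/2 = 1806/2 = 903.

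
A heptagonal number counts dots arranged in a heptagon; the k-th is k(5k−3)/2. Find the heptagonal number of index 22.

The 22nd heptagonal number is n(5n−3)/2 with n = 22.
22·(5·22 − 3)/2 = 22·107/2 = 1177.

1177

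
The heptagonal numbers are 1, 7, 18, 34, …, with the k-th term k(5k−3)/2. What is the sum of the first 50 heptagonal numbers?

Σ i(5i−3)/2 = (5Σi² − 3Σi) / 2 over i = 1..50.
Σi = 1275 and Σi² = 42925.
(5·42925 − 3·1275) / 2 = 210800/2 = 105400.

105400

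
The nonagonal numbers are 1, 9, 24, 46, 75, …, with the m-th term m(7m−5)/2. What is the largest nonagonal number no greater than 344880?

Solve n(7n−5)/2 ≤ 344880 for integer n.
n = 314 gives 344301 ≤ 344880, while n = 315 gives 346500 > 344880; so the answer is 344301.

344301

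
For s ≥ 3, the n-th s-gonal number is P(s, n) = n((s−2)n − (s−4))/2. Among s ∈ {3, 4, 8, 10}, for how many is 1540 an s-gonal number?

2

s = 3: P(3, 55) = 1540. ✓
s = 4: P(4, 39) = 1521 and P(4, 40) = 1600; 1540 is not s-gonal.
s = 8: P(8, 22) = 1408 and P(8, 23) = 1541; 1540 is not s-gonal.
s = 10: P(10, 20) = 1540. ✓
Hits: s ∈ {3, 10} → 2.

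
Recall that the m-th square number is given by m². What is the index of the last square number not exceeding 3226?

56

Solve n² ≤ 3226 for integer n.
n = 56 gives 3136 ≤ 3226, while n = 57 gives 3249 > 3226; so the answer is index 56.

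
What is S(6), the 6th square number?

36

6² = 36.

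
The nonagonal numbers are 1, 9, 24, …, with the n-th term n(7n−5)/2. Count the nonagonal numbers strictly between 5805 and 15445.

25

The n-th nonagonal number is n(7n−5)/2.
Smallest index with value > 5805: n = 42 (giving 6069).
Largest index with value < 15445: n = 66 (giving 15081).
Indices 42 through 66: 25 terms.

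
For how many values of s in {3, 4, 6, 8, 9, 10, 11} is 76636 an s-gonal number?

s = 3: P(3, 391) = 76636. ✓
s = 4: P(4, 276) = 76176 and P(4, 277) = 76729; 76636 is not s-gonal.
s = 6: P(6, 196) = 76636. ✓
s = 8: P(8, 160) = 76480 and P(8, 161) = 77441; 76636 is not s-gonal.
s = 9: P(9, 148) = 76294 and P(9, 149) = 77331; 76636 is not s-gonal.
s = 10: P(10, 138) = 75762 and P(10, 139) = 76867; 76636 is not s-gonal.
s = 11: P(11, 130) = 75595 and P(11, 131) = 76766; 76636 is not s-gonal.
Hits: s ∈ {3, 6} → 2.

2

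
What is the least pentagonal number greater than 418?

425

Solve n(3n−1)/2 > 418 for integer n.
The largest n with value ≤ 418 is 16 (since 376 ≤ 418 < 425), so the first above is n = 17, value 425.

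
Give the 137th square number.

The 137th square number is n² with n = 137.
137² = 18769.

18769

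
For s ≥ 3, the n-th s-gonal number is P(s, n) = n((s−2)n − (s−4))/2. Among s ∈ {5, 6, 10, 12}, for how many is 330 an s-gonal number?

1

s = 5: P(5, 15) = 330. ✓
s = 6: P(6, 13) = 325 and P(6, 14) = 378; 330 is not s-gonal.
s = 10: P(10, 9) = 297 and P(10, 10) = 370; 330 is not s-gonal.
s = 12: P(12, 8) = 288 and P(12, 9) = 369; 330 is not s-gonal.
Hits: s ∈ {5} → 1.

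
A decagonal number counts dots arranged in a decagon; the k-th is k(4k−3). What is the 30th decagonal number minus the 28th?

30·(4·30 − 3) = 3510 and 28·(4·28 − 3) = 3052.
Difference: 3510 − 3052 = 458.

458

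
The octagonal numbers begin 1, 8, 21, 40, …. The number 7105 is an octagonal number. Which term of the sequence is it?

49

Set n(3n−2) = 7105, giving 3n² − 2n − 7105 = 0.
The discriminant is 4 + 12·7105 = 85264, and √85264 = 292.
So n = (2 + 292) / 6 = 294/6 = 49.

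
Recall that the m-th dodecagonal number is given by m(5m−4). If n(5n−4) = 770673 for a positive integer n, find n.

393

Set n(5n−4) = 770673, giving 5n² − 4n − 770673 = 0.
The discriminant is 16 + 20·770673 = 15413476, and √15413476 = 3926.
So n = (4 + 3926) / 10 = 3930/10 = 393.
Check: 393·(5·393 − 4) = 770673. ✓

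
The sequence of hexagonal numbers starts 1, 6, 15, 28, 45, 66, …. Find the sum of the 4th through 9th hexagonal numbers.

Σ i(2i−1) = 2Σi² − Σi over i = 4..9.
Σi = 45 − 6 = 39 and Σi² = 285 − 14 = 271.
2·271 − 1·39 = 503.

503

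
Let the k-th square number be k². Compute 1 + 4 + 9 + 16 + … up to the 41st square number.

23821

Σ_{i=1}^{41} i² = 41·42·83/6 = 23821.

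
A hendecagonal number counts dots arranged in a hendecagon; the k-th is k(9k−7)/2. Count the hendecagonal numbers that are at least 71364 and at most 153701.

59

The n-th hendecagonal number is n(9n−7)/2.
Smallest index with value ≥ 71364: n = 127 (giving 72136).
Largest index with value ≤ 153701: n = 185 (giving 153365).
Indices 127 through 185: 59 terms.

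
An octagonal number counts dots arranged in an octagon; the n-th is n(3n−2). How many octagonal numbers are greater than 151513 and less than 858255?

The n-th octagonal number is n(3n−2).
Smallest index with value > 151513: n = 226 (giving 152776).
Largest index with value < 858255: n = 535 (giving 857605).
Indices 226 through 535: 310 terms.

310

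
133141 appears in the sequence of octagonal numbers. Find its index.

211

Set n(3n−2) = 133141, giving 3n² − 2n − 133141 = 0.
So n = (2 + 1264) / 6 = 1266/6 = 211.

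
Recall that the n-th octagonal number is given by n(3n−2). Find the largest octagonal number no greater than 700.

Solve n(3n−2) ≤ 700 for integer n.
n = 15 gives 645 ≤ 700, while n = 16 gives 736 > 700; so the answer is 645.

645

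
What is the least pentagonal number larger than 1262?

1335

Solve n(3n−1)/2 > 1262 for integer n.
The largest n with value ≤ 1262 is 29 (since 1247 ≤ 1262 < 1335), so the first above is n = 30, value 1335.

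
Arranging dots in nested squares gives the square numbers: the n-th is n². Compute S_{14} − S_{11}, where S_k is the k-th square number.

75

14² = 196 and 11² = 121.
Difference: 196 − 121 = 75.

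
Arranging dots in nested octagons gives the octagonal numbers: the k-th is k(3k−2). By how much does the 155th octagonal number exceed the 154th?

925

Consecutive octagonal numbers differ by 6n − 5: here 6·155 − 5 = 925.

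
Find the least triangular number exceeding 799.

820

Solve n(n+1)/2 > 799 for integer n.
The largest n with value ≤ 799 is 39 (since 780 ≤ 799 < 820), so the first above is n = 40, value 820.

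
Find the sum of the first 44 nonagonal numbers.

100320

Σ i(7i−5)/2 = (7Σi² − 5Σi) / 2 over i = 1..44.
Σi = 990 and Σi² = 29370.
(7·29370 − 5·990) / 2 = 200640/2 = 100320.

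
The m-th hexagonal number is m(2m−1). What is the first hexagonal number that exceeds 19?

Solve n(2n−1) > 19 for integer n.
The largest n with value ≤ 19 is 3 (since 15 ≤ 19 < 28), so the first above is n = 4, value 28.

28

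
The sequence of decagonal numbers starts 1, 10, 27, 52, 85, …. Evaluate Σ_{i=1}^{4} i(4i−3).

90

Σ i(4i−3) = 4Σi² − 3Σi over i = 1..4.
Σi = 10 and Σi² = 30.
4·30 − 3·10 = 90.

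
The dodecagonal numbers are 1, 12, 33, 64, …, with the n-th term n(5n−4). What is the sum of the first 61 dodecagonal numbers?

Σ i(5i−4) = 5Σi² − 4Σi over i = 1..61.
Σi = 1891 and Σi² = 77531.
5·77531 − 4·1891 = 380091.

380091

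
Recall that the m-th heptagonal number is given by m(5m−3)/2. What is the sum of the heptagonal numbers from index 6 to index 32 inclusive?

27693

Σ i(5i−3)/2 = (5Σi² − 3Σi) / 2 over i = 6..32.
Σi = 528 − 15 = 513 and Σi² = 11440 − 55 = 11385.
(5·11385 − 3·513) / 2 = 55386/2 = 27693.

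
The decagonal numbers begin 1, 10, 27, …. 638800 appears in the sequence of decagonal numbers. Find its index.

400

Set n(4n−3) = 638800, giving 4n² − 3n − 638800 = 0.
So n = (3 + 3197) / 8 = 3200/8 = 400.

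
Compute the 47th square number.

2209

47² = 2209.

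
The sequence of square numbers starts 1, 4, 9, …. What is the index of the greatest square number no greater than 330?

18

Solve n² ≤ 330 for integer n.
n = 18 gives 324 ≤ 330, while n = 19 gives 361 > 330; so the answer is index 18.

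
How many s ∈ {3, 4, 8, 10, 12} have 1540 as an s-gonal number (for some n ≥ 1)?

2

s = 3: P(3, 55) = 1540. ✓
s = 4: P(4, 39) = 1521 and P(4, 40) = 1600; 1540 is not s-gonal.
s = 8: P(8, 22) = 1408 and P(8, 23) = 1541; 1540 is not s-gonal.
s = 10: P(10, 20) = 1540. ✓
s = 12: P(12, 17) = 1377 and P(12, 18) = 1548; 1540 is not s-gonal.
Hits: s ∈ {3, 10} → 2.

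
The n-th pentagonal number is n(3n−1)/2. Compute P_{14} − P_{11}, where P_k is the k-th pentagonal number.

14·(3·14 − 1)/2 = 287 and 11·(3·11 − 1)/2 = 176.
Difference: 287 − 176 = 111.

111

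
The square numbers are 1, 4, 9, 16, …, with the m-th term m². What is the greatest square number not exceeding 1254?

1225

Solve n² ≤ 1254 for integer n.
n = 35 gives 1225 ≤ 1254, while n = 36 gives 1296 > 1254; so the answer is 1225.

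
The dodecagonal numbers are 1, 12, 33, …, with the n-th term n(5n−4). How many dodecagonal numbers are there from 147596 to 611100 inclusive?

The n-th dodecagonal number is n(5n−4).
Smallest index with value ≥ 147596: n = 173 (giving 148953).
Largest index with value ≤ 611100: n = 350 (giving 611100).
Indices 173 through 350: 178 terms.

178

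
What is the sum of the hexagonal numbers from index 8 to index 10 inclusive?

Σ i(2i−1) = 2Σi² − Σi over i = 8..10.
Σi = 55 − 28 = 27 and Σi² = 385 − 140 = 245.
2·245 − 1·27 = 463.

463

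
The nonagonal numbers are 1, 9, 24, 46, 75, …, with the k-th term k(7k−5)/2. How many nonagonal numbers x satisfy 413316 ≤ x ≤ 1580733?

The n-th nonagonal number is n(7n−5)/2.
Smallest index with value ≥ 413316: n = 344 (giving 413316).
Largest index with value ≤ 1580733: n = 672 (giving 1578864).
Indices 344 through 672: 329 terms.

329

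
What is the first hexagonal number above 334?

Solve n(2n−1) > 334 for integer n.
The largest n with value ≤ 334 is 13 (since 325 ≤ 334 < 378), so the first above is n = 14, value 378.

378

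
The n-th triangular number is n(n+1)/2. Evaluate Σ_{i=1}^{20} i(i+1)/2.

1540

Σ i(i+1)/2 = (Σi² + Σi) / 2 over i = 1..20.
Σi = 210 and Σi² = 2870.
(1·2870 + 1·210) / 2 = 3080/2 = 1540.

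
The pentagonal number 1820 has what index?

35

Set n(3n−1)/2 = 1820, giving 3n² − n − 3640 = 0.
So n = (1 + 209) / 6 = 210/6 = 35.
Check: 35·(3·35 − 1)/2 = 1820. ✓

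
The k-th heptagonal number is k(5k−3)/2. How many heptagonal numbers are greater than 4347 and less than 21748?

51

The n-th heptagonal number is n(5n−3)/2.
Smallest index with value > 4347: n = 43 (giving 4558).
Largest index with value < 21748: n = 93 (giving 21483).
Indices 43 through 93: 51 terms.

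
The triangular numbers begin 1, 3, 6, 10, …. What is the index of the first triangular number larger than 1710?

Solve n(n+1)/2 > 1710 for integer n.
The largest n with value ≤ 1710 is 57 (since 1653 ≤ 1710 < 1711), so the first above is n = 58, value 1711.

58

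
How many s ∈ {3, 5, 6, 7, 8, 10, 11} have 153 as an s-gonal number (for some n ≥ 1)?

2

s = 3: P(3, 17) = 153. ✓
s = 5: P(5, 10) = 145 and P(5, 11) = 176; 153 is not s-gonal.
s = 6: P(6, 9) = 153. ✓
s = 7: P(7, 8) = 148 and P(7, 9) = 189; 153 is not s-gonal.
s = 8: P(8, 7) = 133 and P(8, 8) = 176; 153 is not s-gonal.
s = 10: P(10, 6) = 126 and P(10, 7) = 175; 153 is not s-gonal.
s = 11: P(11, 6) = 141 and P(11, 7) = 196; 153 is not s-gonal.
Hits: s ∈ {3, 6} → 2.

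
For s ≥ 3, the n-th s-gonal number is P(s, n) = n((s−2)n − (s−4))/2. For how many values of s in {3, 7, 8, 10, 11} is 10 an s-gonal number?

s = 3: P(3, 4) = 10. ✓
s = 7: P(7, 2) = 7 and P(7, 3) = 18; 10 is not s-gonal.
s = 8: P(8, 2) = 8 and P(8, 3) = 21; 10 is not s-gonal.
s = 10: P(10, 2) = 10. ✓
s = 11: P(11, 1) = 1 and P(11, 2) = 11; 10 is not s-gonal.
Hits: s ∈ {3, 10} → 2.

2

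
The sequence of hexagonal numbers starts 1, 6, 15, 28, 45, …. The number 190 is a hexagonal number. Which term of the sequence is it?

10

Set n(2n−1) = 190, giving 2n² − n − 190 = 0.
The discriminant is 1 + 8·190 = 1521, and √1521 = 39.
So n = (1 + 39) / 4 = 40/4 = 10.
Check: 10·(2·10 − 1) = 190. ✓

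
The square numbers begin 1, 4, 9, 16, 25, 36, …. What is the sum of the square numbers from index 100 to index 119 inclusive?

Σ_{i=100}^{119} i² = 568820 − 328350 = 240470.

240470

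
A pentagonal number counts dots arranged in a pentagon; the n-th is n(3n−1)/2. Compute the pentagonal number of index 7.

The 7th pentagonal number is n(3n−1)/2 with n = 7.
7·(3·7 − 1)/2 = 7·20/2 = 7·10 = 70.

70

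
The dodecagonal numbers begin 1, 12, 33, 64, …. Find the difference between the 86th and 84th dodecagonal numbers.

86·(5·86 − 4) = 36636 and 84·(5·84 − 4) = 34944.
Difference: 36636 − 34944 = 1692.

1692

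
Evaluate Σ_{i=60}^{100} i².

268140

Σ_{i=60}^{100} i² = 338350 − 70210 = 268140.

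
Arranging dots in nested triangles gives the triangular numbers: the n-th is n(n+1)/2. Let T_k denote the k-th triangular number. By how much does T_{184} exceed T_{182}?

184·185/2 = 17020 and 182·183/2 = 16653.
Difference: 17020 − 16653 = 367.

367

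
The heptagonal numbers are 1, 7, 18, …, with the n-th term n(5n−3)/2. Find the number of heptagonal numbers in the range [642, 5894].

32

The n-th heptagonal number is n(5n−3)/2.
Smallest index with value ≥ 642: n = 17 (giving 697).
Largest index with value ≤ 5894: n = 48 (giving 5688).
Indices 17 through 48: 32 terms.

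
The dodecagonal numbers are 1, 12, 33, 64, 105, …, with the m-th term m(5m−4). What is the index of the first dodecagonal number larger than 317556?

Solve n(5n−4) > 317556 for integer n.
The largest n with value ≤ 317556 is 252 (since 316512 ≤ 317556 < 319033), so the first above is n = 253, value 319033.

253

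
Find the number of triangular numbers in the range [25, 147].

The n-th triangular number is n(n+1)/2.
Smallest index with value ≥ 25: n = 7 (giving 28).
Largest index with value ≤ 147: n = 16 (giving 136).
Indices 7 through 16: 10 terms.

10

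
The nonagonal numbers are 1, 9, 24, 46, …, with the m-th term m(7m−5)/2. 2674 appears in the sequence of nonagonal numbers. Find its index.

Set n(7n−5)/2 = 2674, giving 7n² − 5n − 5348 = 0.
The discriminant is 25 + 56·2674 = 149769, and √149769 = 387.
So n = (5 + 387) / 14 = 392/14 = 28.

28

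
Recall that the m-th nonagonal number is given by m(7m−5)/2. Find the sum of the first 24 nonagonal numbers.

Σ i(7i−5)/2 = (7Σi² − 5Σi) / 2 over i = 1..24.
Σi = 300 and Σi² = 4900.
(7·4900 − 5·300) / 2 = 32800/2 = 16400.

16400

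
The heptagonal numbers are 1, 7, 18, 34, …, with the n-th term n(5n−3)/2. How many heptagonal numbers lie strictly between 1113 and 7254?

The n-th heptagonal number is n(5n−3)/2.
Smallest index with value > 1113: n = 22 (giving 1177).
Largest index with value < 7254: n = 54 (giving 7209).
Indices 22 through 54: 33 terms.

33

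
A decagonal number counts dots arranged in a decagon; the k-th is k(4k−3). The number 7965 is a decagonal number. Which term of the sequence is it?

45

Set n(4n−3) = 7965, giving 4n² − 3n − 7965 = 0.
The discriminant is 9 + 16·7965 = 127449, and √127449 = 357.
So n = (3 + 357) / 8 = 360/8 = 45.
Check: 45·(4·45 − 3) = 7965. ✓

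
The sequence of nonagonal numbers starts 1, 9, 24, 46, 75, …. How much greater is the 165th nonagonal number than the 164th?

Consecutive nonagonal numbers differ by 7n − 6: here 7·165 − 6 = 1149.

1149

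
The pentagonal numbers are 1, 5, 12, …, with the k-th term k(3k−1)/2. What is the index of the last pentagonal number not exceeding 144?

Solve n(3n−1)/2 ≤ 144 for integer n.
n = 9 gives 117 ≤ 144, while n = 10 gives 145 > 144; so the answer is index 9.

9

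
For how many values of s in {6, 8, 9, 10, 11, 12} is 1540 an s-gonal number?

s = 6: P(6, 28) = 1540. ✓
s = 8: P(8, 22) = 1408 and P(8, 23) = 1541; 1540 is not s-gonal.
s = 9: P(9, 21) = 1491 and P(9, 22) = 1639; 1540 is not s-gonal.
s = 10: P(10, 20) = 1540. ✓
s = 11: P(11, 18) = 1395 and P(11, 19) = 1558; 1540 is not s-gonal.
s = 12: P(12, 17) = 1377 and P(12, 18) = 1548; 1540 is not s-gonal.
Hits: s ∈ {6, 10} → 2.

2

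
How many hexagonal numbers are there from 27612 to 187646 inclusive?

189

The n-th hexagonal number is n(2n−1).
Smallest index with value ≥ 27612: n = 118 (giving 27730).
Largest index with value ≤ 187646: n = 306 (giving 186966).
Indices 118 through 306: 189 terms.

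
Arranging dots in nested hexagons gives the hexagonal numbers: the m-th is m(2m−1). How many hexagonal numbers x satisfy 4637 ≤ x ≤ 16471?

43

The n-th hexagonal number is n(2n−1).
Smallest index with value ≥ 4637: n = 49 (giving 4753).
Largest index with value ≤ 16471: n = 91 (giving 16471).
Indices 49 through 91: 43 terms.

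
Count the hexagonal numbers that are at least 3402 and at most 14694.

The n-th hexagonal number is n(2n−1).
Smallest index with value ≥ 3402: n = 42 (giving 3486).
Largest index with value ≤ 14694: n = 85 (giving 14365).
Indices 42 through 85: 44 terms.

44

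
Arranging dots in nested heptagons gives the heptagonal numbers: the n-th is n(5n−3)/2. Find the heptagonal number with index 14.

14·(5·14 − 3)/2 = 14·67/2 = 469.

469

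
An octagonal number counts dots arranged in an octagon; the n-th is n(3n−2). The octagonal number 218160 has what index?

270

Set n(3n−2) = 218160, giving 3n² − 2n − 218160 = 0.
The discriminant is 4 + 12·218160 = 2617924, and √2617924 = 1618.
So n = (2 + 1618) / 6 = 1620/6 = 270.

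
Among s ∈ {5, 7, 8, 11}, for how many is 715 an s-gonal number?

2

s = 5: P(5, 22) = 715. ✓
s = 7: P(7, 17) = 697 and P(7, 18) = 783; 715 is not s-gonal.
s = 8: P(8, 15) = 645 and P(8, 16) = 736; 715 is not s-gonal.
s = 11: P(11, 13) = 715. ✓
Hits: s ∈ {5, 11} → 2.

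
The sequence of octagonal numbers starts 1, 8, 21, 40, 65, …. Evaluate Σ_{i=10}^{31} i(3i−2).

29491

Σ i(3i−2) = 3Σi² − 2Σi over i = 10..31.
Σi = 496 − 45 = 451 and Σi² = 10416 − 285 = 10131.
3·10131 − 2·451 = 29491.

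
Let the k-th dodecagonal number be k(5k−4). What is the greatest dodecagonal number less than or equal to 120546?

119505

Solve n(5n−4) ≤ 120546 for integer n.
n = 155 gives 119505 ≤ 120546, while n = 156 gives 121056 > 120546; so the answer is 119505.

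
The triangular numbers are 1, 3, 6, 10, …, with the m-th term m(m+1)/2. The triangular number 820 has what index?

40

Set n(n+1)/2 = 820, giving n² + n − 1640 = 0.
The discriminant is 1 + 8·820 = 6561, and √6561 = 81.
So n = (-1 + 81) / 2 = 80/2 = 40.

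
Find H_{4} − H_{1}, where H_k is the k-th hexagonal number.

4·(2·4 − 1) = 28 and 1·(2·1 − 1) = 1.
Difference: 28 − 1 = 27.

27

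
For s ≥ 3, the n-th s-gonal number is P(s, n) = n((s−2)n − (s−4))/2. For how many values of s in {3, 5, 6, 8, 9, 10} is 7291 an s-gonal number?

1

s = 3: P(3, 120) = 7260 and P(3, 121) = 7381; 7291 is not s-gonal.
s = 5: P(5, 69) = 7107 and P(5, 70) = 7315; 7291 is not s-gonal.
s = 6: P(6, 60) = 7140 and P(6, 61) = 7381; 7291 is not s-gonal.
s = 8: P(8, 49) = 7105 and P(8, 50) = 7400; 7291 is not s-gonal.
s = 9: P(9, 46) = 7291. ✓
s = 10: P(10, 43) = 7267 and P(10, 44) = 7612; 7291 is not s-gonal.
Hits: s ∈ {9} → 1.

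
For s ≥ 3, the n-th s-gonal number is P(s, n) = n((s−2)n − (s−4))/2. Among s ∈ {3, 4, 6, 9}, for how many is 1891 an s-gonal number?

s = 3: P(3, 61) = 1891. ✓
s = 4: P(4, 43) = 1849 and P(4, 44) = 1936; 1891 is not s-gonal.
s = 6: P(6, 31) = 1891. ✓
s = 9: P(9, 23) = 1794 and P(9, 24) = 1956; 1891 is not s-gonal.
Hits: s ∈ {3, 6} → 2.

2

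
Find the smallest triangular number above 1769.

1770

Solve n(n+1)/2 > 1769 for integer n.
The largest n with value ≤ 1769 is 58 (since 1711 ≤ 1769 < 1770), so the first above is n = 59, value 1770.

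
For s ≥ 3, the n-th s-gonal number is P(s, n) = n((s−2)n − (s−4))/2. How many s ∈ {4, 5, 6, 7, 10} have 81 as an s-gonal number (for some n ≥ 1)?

s = 4: P(4, 9) = 81. ✓
s = 5: P(5, 7) = 70 and P(5, 8) = 92; 81 is not s-gonal.
s = 6: P(6, 6) = 66 and P(6, 7) = 91; 81 is not s-gonal.
s = 7: P(7, 6) = 81. ✓
s = 10: P(10, 4) = 52 and P(10, 5) = 85; 81 is not s-gonal.
Hits: s ∈ {4, 7} → 2.

2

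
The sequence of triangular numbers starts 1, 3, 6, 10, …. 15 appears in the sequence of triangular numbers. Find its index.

Set n(n+1)/2 = 15, giving n² + n − 30 = 0.
So n = (-1 + 11) / 2 = 10/2 = 5.

5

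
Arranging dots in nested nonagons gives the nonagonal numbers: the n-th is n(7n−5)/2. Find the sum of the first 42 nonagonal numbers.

87290

Σ i(7i−5)/2 = (7Σi² − 5Σi) / 2 over i = 1..42.
Σi = 903 and Σi² = 25585.
(7·25585 − 5·903) / 2 = 174580/2 = 87290.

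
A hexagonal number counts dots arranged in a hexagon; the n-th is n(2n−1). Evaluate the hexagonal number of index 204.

204·(2·204 − 1) = 204·407 = 83028.

83028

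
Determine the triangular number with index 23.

276

23·24/2 = 552/2 = 276.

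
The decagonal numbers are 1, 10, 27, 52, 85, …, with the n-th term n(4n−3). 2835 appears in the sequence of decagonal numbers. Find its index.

Set n(4n−3) = 2835, giving 4n² − 3n − 2835 = 0.
The discriminant is 9 + 16·2835 = 45369, and √45369 = 213.
So n = (3 + 213) / 8 = 216/8 = 27.
Check: 27·(4·27 − 3) = 2835. ✓

27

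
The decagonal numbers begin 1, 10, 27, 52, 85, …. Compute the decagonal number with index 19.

1387

The 19th decagonal number is n(4n−3) with n = 19.
19·(4·19 − 3) = 19·73 = 1387.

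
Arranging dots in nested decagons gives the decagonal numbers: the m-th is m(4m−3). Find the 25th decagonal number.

2425

The 25th decagonal number is n(4n−3) with n = 25.
25·(4·25 − 3) = 25·97 = 2425.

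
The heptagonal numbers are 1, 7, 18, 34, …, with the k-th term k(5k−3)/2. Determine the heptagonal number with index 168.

70308

The 168th heptagonal number is n(5n−3)/2 with n = 168.
168·(5·168 − 3)/2 = 168·837/2 = 70308.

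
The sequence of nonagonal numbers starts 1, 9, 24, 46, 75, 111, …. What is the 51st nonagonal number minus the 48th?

1032

51·(7·51 − 5)/2 = 8976 and 48·(7·48 − 5)/2 = 7944.
Difference: 8976 − 7944 = 1032.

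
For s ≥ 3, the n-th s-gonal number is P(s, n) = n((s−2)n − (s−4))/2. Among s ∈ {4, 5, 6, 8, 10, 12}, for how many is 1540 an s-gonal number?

s = 4: P(4, 39) = 1521 and P(4, 40) = 1600; 1540 is not s-gonal.
s = 5: P(5, 32) = 1520 and P(5, 33) = 1617; 1540 is not s-gonal.
s = 6: P(6, 28) = 1540. ✓
s = 8: P(8, 22) = 1408 and P(8, 23) = 1541; 1540 is not s-gonal.
s = 10: P(10, 20) = 1540. ✓
s = 12: P(12, 17) = 1377 and P(12, 18) = 1548; 1540 is not s-gonal.
Hits: s ∈ {6, 10} → 2.

2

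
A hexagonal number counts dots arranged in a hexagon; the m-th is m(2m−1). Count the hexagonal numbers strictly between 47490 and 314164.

242

The n-th hexagonal number is n(2n−1).
Smallest index with value > 47490: n = 155 (giving 47895).
Largest index with value < 314164: n = 396 (giving 313236).
Indices 155 through 396: 242 terms.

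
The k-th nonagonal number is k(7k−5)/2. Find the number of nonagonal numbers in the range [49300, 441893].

236

The n-th nonagonal number is n(7n−5)/2.
Smallest index with value ≥ 49300: n = 120 (giving 50100).
Largest index with value ≤ 441893: n = 355 (giving 440200).
Indices 120 through 355: 236 terms.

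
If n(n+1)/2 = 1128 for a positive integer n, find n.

47

Set n(n+1)/2 = 1128, giving n² + n − 2256 = 0.
The discriminant is 1 + 8·1128 = 9025, and √9025 = 95.
So n = (-1 + 95) / 2 = 94/2 = 47.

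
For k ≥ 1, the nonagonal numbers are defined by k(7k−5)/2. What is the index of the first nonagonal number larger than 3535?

33

Solve n(7n−5)/2 > 3535 for integer n.
The largest n with value ≤ 3535 is 32 (since 3504 ≤ 3535 < 3729), so the first above is n = 33, value 3729.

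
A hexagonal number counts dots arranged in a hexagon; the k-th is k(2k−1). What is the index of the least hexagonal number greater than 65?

6

Solve n(2n−1) > 65 for integer n.
The largest n with value ≤ 65 is 5 (since 45 ≤ 65 < 66), so the first above is n = 6, value 66.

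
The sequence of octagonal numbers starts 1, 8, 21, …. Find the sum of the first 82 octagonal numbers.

Σ i(3i−2) = 3Σi² − 2Σi over i = 1..82.
Σi = 3403 and Σi² = 187165.
3·187165 − 2·3403 = 554689.

554689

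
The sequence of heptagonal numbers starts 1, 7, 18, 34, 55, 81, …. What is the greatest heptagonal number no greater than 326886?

325261

Solve n(5n−3)/2 ≤ 326886 for integer n.
n = 361 gives 325261 ≤ 326886, while n = 362 gives 327067 > 326886; so the answer is 325261.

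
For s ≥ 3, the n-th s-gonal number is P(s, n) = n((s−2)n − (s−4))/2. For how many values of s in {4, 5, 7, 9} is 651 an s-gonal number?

2

s = 4: P(4, 25) = 625 and P(4, 26) = 676; 651 is not s-gonal.
s = 5: P(5, 21) = 651. ✓
s = 7: P(7, 16) = 616 and P(7, 17) = 697; 651 is not s-gonal.
s = 9: P(9, 14) = 651. ✓
Hits: s ∈ {5, 9} → 2.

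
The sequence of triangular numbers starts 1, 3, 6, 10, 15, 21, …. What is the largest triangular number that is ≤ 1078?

Solve n(n+1)/2 ≤ 1078 for integer n.
n = 45 gives 1035 ≤ 1078, while n = 46 gives 1081 > 1078; so the answer is 1035.

1035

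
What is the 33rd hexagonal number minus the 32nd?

Consecutive hexagonal numbers differ by 4n − 3: here 4·33 − 3 = 129.

129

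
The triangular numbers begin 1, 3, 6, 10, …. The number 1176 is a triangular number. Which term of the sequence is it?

Set n(n+1)/2 = 1176, giving n² + n − 2352 = 0.
The discriminant is 1 + 8·1176 = 9409, and √9409 = 97.
So n = (-1 + 97) / 2 = 96/2 = 48.

48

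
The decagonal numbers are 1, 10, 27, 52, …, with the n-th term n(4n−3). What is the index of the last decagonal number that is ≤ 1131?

17

Solve n(4n−3) ≤ 1131 for integer n.
n = 17 gives 1105 ≤ 1131, while n = 18 gives 1242 > 1131; so the answer is index 17.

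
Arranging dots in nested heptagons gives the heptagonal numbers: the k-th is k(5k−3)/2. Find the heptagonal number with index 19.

19·(5·19 − 3)/2 = 19·92/2 = 19·46 = 874.

874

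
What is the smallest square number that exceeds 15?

Solve n² > 15 for integer n.
The largest n with value ≤ 15 is 3 (since 9 ≤ 15 < 16), so the first above is n = 4, value 16.

16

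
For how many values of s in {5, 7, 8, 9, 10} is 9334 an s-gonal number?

1

s = 5: P(5, 79) = 9322 and P(5, 80) = 9560; 9334 is not s-gonal.
s = 7: P(7, 61) = 9211 and P(7, 62) = 9517; 9334 is not s-gonal.
s = 8: P(8, 56) = 9296 and P(8, 57) = 9633; 9334 is not s-gonal.
s = 9: P(9, 52) = 9334. ✓
s = 10: P(10, 48) = 9072 and P(10, 49) = 9457; 9334 is not s-gonal.
Hits: s ∈ {9} → 1.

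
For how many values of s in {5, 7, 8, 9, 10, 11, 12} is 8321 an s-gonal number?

s = 5: P(5, 74) = 8177 and P(5, 75) = 8400; 8321 is not s-gonal.
s = 7: P(7, 57) = 8037 and P(7, 58) = 8323; 8321 is not s-gonal.
s = 8: P(8, 53) = 8321. ✓
s = 9: P(9, 49) = 8281 and P(9, 50) = 8625; 8321 is not s-gonal.
s = 10: P(10, 45) = 7965 and P(10, 46) = 8326; 8321 is not s-gonal.
s = 11: P(11, 43) = 8170 and P(11, 44) = 8558; 8321 is not s-gonal.
s = 12: P(12, 41) = 8241 and P(12, 42) = 8652; 8321 is not s-gonal.
Hits: s ∈ {8} → 1.

1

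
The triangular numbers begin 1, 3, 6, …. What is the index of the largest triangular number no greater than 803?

39

Solve n(n+1)/2 ≤ 803 for integer n.
n = 39 gives 780 ≤ 803, while n = 40 gives 820 > 803; so the answer is index 39.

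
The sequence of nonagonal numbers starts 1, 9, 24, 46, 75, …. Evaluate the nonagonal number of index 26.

The 26th nonagonal number is n(7n−5)/2 with n = 26.
26·(7·26 − 5)/2 = 26·177/2 = 2301.

2301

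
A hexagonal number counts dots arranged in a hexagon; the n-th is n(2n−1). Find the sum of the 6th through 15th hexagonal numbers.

Σ i(2i−1) = 2Σi² − Σi over i = 6..15.
Σi = 120 − 15 = 105 and Σi² = 1240 − 55 = 1185.
2·1185 − 1·105 = 2265.

2265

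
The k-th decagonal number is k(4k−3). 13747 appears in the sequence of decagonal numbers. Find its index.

59

Set n(4n−3) = 13747, giving 4n² − 3n − 13747 = 0.
The discriminant is 9 + 16·13747 = 219961, and √219961 = 469.
So n = (3 + 469) / 8 = 472/8 = 59.
Check: 59·(4·59 − 3) = 13747. ✓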